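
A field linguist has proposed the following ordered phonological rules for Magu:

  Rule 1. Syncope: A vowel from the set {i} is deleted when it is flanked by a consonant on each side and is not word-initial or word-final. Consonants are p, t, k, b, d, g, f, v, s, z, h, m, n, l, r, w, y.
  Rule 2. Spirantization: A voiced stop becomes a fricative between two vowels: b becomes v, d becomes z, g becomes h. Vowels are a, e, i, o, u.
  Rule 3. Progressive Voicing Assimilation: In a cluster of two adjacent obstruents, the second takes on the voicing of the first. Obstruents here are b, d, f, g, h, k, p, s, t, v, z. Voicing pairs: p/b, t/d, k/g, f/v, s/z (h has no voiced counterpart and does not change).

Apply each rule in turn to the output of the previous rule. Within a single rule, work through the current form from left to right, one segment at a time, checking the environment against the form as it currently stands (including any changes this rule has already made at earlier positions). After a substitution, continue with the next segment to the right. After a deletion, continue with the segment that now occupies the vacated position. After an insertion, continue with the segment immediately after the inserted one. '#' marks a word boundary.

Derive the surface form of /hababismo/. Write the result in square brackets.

Rule 1 Syncope: [hababismo] → [hababsmo]
Rule 2 Spirantization: [hababsmo] → [havabsmo]
Rule 3 Progressive Voicing Assimilation: [havabsmo] → [havabzmo]

[havabzmo]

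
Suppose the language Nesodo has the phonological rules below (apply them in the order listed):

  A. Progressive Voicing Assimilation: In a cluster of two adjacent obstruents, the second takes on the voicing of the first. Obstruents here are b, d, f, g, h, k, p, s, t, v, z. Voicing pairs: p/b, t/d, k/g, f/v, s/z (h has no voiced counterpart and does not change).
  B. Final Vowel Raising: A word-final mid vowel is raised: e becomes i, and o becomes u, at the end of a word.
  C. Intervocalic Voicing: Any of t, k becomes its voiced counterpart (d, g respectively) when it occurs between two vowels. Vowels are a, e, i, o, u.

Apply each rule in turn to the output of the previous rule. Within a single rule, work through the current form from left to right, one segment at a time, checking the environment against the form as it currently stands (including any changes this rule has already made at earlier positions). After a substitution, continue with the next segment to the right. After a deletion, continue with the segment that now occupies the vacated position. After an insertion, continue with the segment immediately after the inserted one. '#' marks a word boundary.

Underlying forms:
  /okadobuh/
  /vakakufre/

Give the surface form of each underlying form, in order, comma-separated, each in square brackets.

/okadobuh/:
  A Progressive Voicing Assimilation: no change — [okadobuh]
  B Final Vowel Raising: no change — [okadobuh]
  C Intervocalic Voicing: [okadobuh] → [ogadobuh]
/vakakufre/:
  A Progressive Voicing Assimilation: no change — [vakakufre]
  B Final Vowel Raising: [vakakufre] → [vakakufri]
  C Intervocalic Voicing: [vakakufri] → [vagagufri]

[ogadobuh], [vagagufri]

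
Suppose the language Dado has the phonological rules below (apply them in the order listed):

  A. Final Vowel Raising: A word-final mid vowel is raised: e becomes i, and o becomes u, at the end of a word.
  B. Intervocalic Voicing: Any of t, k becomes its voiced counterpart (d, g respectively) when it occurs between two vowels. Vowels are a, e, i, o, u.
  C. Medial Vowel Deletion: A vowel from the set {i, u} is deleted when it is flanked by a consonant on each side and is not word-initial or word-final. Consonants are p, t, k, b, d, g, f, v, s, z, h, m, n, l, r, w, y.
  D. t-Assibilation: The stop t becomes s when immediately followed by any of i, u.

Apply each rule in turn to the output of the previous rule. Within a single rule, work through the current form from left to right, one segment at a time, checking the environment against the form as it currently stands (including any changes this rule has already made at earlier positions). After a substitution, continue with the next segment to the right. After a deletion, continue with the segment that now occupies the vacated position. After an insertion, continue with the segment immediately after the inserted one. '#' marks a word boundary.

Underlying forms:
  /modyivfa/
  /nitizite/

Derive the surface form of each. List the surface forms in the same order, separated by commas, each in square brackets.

/modyivfa/:
  A Final Vowel Raising: no change — [modyivfa]
  B Intervocalic Voicing: no change — [modyivfa]
  C Medial Vowel Deletion: [modyivfa] → [modyvfa]
  D t-Assibilation: no change — [modyvfa]
/nitizite/:
  A Final Vowel Raising: [nitizite] → [nitiziti]
  B Intervocalic Voicing: [nitiziti] → [nidizidi]
  C Medial Vowel Deletion: [nidizidi] → [ndzdi]
  D t-Assibilation: no change — [ndzdi]

[modyvfa], [ndzdi]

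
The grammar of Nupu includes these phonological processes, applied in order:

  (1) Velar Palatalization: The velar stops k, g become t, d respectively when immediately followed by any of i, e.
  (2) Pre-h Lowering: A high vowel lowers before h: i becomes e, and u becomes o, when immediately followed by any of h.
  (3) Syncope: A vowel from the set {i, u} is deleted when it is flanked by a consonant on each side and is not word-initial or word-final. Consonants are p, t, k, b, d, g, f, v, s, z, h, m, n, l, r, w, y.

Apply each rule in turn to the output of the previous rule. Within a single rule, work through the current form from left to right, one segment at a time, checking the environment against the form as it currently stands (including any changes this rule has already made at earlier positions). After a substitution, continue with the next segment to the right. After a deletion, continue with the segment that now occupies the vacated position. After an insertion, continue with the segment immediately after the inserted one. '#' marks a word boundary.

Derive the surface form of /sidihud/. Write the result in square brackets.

[sdehd]

(1) Velar Palatalization: no change — [sidihud]
(2) Pre-h Lowering: [sidihud] → [sidehud]
(3) Syncope: [sidehud] → [sdehd]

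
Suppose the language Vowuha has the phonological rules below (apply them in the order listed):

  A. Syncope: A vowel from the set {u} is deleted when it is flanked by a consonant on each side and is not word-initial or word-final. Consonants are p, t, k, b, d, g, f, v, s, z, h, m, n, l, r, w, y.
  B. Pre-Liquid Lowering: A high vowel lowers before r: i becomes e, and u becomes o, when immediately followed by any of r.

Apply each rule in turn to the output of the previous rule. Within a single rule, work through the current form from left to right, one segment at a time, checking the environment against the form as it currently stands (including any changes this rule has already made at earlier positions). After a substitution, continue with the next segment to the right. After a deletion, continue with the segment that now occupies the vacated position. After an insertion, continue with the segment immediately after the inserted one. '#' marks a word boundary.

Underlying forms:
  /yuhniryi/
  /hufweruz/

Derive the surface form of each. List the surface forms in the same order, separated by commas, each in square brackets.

/yuhniryi/:
  A Syncope: [yuhniryi] → [yhniryi]
  B Pre-Liquid Lowering: [yhniryi] → [yhneryi]
/hufweruz/:
  A Syncope: [hufweruz] → [hfwerz]
  B Pre-Liquid Lowering: no change — [hfwerz]

[yhneryi], [hfwerz]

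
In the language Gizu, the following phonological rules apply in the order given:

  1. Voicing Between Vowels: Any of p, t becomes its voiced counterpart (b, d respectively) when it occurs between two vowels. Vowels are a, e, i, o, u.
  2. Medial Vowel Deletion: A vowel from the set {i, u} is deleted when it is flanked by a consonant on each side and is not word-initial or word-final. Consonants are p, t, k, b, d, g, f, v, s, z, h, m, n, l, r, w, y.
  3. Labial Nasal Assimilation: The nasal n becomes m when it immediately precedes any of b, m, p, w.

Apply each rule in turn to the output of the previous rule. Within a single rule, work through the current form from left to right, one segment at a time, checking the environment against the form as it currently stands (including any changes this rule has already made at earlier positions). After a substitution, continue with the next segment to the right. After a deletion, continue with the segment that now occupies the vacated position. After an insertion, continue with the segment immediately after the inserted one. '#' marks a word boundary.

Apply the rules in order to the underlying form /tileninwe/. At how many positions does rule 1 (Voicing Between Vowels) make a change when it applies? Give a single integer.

0

1 Voicing Between Vowels: no change — [tileninwe]
2 Medial Vowel Deletion: [tileninwe] → [tlennwe]
3 Labial Nasal Assimilation: [tlennwe] → [tlenmwe]
Rule 1 changed 0 position(s).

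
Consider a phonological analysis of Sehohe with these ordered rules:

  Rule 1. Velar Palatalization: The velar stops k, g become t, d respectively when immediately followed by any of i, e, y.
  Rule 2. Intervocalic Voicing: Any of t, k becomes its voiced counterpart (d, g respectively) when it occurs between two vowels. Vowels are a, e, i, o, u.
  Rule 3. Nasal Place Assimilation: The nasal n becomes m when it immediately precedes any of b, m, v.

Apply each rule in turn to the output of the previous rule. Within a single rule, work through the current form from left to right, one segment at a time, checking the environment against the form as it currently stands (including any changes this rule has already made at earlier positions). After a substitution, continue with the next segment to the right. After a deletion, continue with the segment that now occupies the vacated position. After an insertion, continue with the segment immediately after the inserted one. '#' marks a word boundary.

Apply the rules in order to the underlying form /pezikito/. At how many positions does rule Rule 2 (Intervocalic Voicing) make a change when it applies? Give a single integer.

2

Rule 1 Velar Palatalization: [pezikito] → [pezitito]
Rule 2 Intervocalic Voicing: [pezitito] → [pezidido]
Rule 3 Nasal Place Assimilation: no change — [pezidido]
Rule Rule 2 changed 2 position(s).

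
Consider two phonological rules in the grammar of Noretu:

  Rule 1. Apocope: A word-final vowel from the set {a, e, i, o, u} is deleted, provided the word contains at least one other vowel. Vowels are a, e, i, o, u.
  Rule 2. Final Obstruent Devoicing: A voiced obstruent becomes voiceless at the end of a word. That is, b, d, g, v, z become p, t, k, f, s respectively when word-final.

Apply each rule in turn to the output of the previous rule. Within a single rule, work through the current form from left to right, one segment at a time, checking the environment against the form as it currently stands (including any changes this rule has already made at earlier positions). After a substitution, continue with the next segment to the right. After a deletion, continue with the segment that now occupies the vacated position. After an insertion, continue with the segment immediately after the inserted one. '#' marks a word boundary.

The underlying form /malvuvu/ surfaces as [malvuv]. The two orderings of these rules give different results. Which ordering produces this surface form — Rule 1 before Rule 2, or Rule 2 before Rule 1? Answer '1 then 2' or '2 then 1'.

Order 1 then 2:
  1 Apocope: [malvuvu] → [malvuv]
  2 Final Obstruent Devoicing: [malvuv] → [malvuf]
  result: [malvuf]
Order 2 then 1:
  2 Final Obstruent Devoicing: no change — [malvuvu]
  1 Apocope: [malvuvu] → [malvuv]
  result: [malvuv]

2 then 1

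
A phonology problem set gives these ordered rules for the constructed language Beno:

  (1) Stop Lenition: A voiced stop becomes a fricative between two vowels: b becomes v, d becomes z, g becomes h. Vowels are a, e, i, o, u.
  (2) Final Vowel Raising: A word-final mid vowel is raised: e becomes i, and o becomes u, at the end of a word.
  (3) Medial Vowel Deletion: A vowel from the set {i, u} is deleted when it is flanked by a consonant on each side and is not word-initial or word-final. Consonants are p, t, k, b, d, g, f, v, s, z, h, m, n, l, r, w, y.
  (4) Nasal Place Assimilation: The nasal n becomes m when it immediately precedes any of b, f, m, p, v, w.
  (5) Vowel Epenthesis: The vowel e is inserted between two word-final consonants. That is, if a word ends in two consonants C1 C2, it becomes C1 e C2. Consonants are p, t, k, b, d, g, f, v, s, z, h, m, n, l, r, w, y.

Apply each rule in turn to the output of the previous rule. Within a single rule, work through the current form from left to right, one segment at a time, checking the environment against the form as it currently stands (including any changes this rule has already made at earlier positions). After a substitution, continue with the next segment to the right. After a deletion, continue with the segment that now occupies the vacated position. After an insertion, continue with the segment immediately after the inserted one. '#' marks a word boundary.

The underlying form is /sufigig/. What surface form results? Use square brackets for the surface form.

(1) Stop Lenition: [sufigig] → [sufihig]
(2) Final Vowel Raising: no change — [sufihig]
(3) Medial Vowel Deletion: [sufihig] → [sfhg]
(4) Nasal Place Assimilation: no change — [sfhg]
(5) Vowel Epenthesis: [sfhg] → [sfheg]

[sfheg]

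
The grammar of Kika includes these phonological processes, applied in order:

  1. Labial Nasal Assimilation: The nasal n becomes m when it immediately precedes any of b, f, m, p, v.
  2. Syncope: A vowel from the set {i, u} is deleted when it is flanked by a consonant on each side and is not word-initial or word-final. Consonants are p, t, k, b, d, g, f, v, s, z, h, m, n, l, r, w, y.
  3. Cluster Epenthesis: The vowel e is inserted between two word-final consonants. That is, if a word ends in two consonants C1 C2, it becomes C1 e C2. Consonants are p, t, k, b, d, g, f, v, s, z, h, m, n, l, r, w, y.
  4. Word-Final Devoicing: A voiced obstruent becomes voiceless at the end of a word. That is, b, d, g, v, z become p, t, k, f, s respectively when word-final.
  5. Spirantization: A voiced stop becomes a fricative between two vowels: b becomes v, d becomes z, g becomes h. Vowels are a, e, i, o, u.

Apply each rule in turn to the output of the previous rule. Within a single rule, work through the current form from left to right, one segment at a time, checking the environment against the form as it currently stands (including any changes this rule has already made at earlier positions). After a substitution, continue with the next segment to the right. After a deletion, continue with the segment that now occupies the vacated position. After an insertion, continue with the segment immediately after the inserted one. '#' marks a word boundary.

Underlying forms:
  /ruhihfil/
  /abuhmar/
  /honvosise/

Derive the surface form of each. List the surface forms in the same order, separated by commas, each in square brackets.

[rhhfel], [abhmar], [homvosse]

/ruhihfil/:
  1 Labial Nasal Assimilation: no change — [ruhihfil]
  2 Syncope: [ruhihfil] → [rhhfl]
  3 Cluster Epenthesis: [rhhfl] → [rhhfel]
  4 Word-Final Devoicing: no change — [rhhfel]
  5 Spirantization: no change — [rhhfel]
/abuhmar/:
  1 Labial Nasal Assimilation: no change — [abuhmar]
  2 Syncope: [abuhmar] → [abhmar]
  3 Cluster Epenthesis: no change — [abhmar]
  4 Word-Final Devoicing: no change — [abhmar]
  5 Spirantization: no change — [abhmar]
/honvosise/:
  1 Labial Nasal Assimilation: [honvosise] → [homvosise]
  2 Syncope: [homvosise] → [homvosse]
  3 Cluster Epenthesis: no change — [homvosse]
  4 Word-Final Devoicing: no change — [homvosse]
  5 Spirantization: no change — [homvosse]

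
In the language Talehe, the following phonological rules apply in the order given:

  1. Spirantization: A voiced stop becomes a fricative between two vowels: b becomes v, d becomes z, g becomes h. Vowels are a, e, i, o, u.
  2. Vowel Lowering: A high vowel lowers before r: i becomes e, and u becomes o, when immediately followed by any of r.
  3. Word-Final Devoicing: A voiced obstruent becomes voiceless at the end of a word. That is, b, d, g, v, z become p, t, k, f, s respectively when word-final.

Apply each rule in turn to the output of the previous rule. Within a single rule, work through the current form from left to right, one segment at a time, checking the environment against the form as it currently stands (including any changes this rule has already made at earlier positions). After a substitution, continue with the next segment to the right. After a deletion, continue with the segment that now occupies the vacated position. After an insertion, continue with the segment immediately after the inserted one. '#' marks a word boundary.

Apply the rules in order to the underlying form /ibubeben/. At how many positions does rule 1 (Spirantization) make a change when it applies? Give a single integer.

3

1 Spirantization: [ibubeben] → [ivuveven]
2 Vowel Lowering: no change — [ivuveven]
3 Word-Final Devoicing: no change — [ivuveven]
Rule 1 changed 3 position(s).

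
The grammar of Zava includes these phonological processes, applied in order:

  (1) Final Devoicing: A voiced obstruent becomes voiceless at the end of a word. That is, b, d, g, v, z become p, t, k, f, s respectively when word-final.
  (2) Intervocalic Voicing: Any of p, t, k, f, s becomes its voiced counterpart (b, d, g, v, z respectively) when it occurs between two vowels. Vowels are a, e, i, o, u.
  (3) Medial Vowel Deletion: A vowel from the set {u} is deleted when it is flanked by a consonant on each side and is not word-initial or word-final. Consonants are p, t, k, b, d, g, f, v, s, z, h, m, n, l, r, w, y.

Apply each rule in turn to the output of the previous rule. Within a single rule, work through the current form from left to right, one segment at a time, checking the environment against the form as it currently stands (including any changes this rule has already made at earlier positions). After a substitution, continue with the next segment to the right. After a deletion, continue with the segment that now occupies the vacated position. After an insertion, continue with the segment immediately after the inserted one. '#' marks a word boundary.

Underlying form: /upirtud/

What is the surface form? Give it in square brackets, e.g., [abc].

[ubirtt]

(1) Final Devoicing: [upirtud] → [upirtut]
(2) Intervocalic Voicing: [upirtut] → [ubirtut]
(3) Medial Vowel Deletion: [ubirtut] → [ubirtt]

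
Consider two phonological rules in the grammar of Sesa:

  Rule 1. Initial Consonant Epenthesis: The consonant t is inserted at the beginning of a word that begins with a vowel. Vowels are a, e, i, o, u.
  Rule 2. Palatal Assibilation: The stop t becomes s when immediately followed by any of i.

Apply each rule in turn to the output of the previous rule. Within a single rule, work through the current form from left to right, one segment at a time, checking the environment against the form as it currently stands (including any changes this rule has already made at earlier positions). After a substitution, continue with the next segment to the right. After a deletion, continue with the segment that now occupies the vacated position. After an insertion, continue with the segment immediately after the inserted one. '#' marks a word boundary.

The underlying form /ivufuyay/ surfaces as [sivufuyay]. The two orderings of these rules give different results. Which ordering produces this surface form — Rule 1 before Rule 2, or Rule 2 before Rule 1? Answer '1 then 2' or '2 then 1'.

Order 1 then 2:
  1 Initial Consonant Epenthesis: [ivufuyay] → [tivufuyay]
  2 Palatal Assibilation: [tivufuyay] → [sivufuyay]
  result: [sivufuyay]
Order 2 then 1:
  2 Palatal Assibilation: no change — [ivufuyay]
  1 Initial Consonant Epenthesis: [ivufuyay] → [tivufuyay]
  result: [tivufuyay]

1 then 2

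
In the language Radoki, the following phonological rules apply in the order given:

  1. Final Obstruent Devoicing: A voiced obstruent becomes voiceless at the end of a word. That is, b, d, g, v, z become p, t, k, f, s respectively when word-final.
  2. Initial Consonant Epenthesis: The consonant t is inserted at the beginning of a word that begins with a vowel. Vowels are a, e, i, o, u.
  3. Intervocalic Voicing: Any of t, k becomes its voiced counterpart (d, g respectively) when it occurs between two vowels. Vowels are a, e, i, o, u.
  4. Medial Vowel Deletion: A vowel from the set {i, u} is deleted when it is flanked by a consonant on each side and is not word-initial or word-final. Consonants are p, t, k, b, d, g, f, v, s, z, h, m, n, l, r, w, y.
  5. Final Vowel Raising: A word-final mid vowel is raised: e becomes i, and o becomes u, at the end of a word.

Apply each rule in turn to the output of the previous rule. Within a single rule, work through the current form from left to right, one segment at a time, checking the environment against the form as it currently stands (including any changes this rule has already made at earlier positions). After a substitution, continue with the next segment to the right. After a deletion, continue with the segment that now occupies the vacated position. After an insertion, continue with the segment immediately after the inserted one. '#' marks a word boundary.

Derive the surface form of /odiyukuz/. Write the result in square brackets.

[todygs]

1 Final Obstruent Devoicing: [odiyukuz] → [odiyukus]
2 Initial Consonant Epenthesis: [odiyukus] → [todiyukus]
3 Intervocalic Voicing: [todiyukus] → [todiyugus]
4 Medial Vowel Deletion: [todiyugus] → [todygs]
5 Final Vowel Raising: no change — [todygs]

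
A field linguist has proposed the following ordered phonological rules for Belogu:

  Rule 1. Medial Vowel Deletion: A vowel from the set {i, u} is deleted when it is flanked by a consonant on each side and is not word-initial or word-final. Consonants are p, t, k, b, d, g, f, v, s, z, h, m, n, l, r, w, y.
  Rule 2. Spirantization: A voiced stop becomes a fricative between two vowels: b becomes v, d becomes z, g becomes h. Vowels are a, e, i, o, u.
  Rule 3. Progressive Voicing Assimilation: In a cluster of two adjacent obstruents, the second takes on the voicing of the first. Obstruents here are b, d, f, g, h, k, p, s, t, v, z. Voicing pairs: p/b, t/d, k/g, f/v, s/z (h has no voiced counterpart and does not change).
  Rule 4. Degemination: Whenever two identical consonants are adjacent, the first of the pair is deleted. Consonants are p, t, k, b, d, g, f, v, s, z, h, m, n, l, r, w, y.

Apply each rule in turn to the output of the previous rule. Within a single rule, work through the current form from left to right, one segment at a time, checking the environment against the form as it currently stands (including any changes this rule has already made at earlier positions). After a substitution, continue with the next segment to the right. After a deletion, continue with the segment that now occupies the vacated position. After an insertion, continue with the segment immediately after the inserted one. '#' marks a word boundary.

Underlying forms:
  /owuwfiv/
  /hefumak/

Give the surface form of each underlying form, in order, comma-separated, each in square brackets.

[owf], [hefmak]

/owuwfiv/:
  Rule 1 Medial Vowel Deletion: [owuwfiv] → [owwfv]
  Rule 2 Spirantization: no change — [owwfv]
  Rule 3 Progressive Voicing Assimilation: [owwfv] → [owwff]
  Rule 4 Degemination: [owwff] → [owf]
/hefumak/:
  Rule 1 Medial Vowel Deletion: [hefumak] → [hefmak]
  Rule 2 Spirantization: no change — [hefmak]
  Rule 3 Progressive Voicing Assimilation: no change — [hefmak]
  Rule 4 Degemination: no change — [hefmak]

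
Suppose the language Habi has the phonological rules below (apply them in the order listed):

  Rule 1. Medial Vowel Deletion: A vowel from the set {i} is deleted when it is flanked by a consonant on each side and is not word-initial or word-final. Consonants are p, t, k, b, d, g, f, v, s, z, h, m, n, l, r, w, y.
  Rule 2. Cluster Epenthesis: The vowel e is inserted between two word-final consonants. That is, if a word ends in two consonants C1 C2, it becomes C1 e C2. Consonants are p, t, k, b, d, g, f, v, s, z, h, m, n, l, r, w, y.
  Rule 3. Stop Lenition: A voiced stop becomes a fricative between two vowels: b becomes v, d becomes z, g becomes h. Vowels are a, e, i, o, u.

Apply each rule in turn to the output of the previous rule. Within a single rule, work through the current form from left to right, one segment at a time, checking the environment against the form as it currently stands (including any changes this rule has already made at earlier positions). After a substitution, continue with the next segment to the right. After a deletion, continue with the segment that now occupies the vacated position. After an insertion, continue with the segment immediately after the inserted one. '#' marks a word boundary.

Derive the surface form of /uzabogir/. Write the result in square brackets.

[uzavoher]

Rule 1 Medial Vowel Deletion: [uzabogir] → [uzabogr]
Rule 2 Cluster Epenthesis: [uzabogr] → [uzaboger]
Rule 3 Stop Lenition: [uzaboger] → [uzavoher]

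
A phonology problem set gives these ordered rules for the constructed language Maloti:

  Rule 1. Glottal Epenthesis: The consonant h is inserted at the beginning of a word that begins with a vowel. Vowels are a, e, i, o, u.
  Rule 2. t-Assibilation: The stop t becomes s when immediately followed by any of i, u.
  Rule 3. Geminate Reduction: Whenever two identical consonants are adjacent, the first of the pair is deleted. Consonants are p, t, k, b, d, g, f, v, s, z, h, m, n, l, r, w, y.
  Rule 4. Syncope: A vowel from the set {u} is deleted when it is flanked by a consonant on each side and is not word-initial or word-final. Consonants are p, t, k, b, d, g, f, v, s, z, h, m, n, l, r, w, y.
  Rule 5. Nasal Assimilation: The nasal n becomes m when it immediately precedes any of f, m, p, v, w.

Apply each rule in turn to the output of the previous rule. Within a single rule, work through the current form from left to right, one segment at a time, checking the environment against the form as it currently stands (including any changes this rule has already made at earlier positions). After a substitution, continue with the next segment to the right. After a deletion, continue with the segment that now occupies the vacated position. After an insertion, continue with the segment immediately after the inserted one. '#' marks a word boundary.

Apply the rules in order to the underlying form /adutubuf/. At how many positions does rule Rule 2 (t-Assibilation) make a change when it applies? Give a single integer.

Rule 1 Glottal Epenthesis: [adutubuf] → [hadutubuf]
Rule 2 t-Assibilation: [hadutubuf] → [hadusubuf]
Rule 3 Geminate Reduction: no change — [hadusubuf]
Rule 4 Syncope: [hadusubuf] → [hadsbf]
Rule 5 Nasal Assimilation: no change — [hadsbf]
Rule Rule 2 changed 1 position(s).

1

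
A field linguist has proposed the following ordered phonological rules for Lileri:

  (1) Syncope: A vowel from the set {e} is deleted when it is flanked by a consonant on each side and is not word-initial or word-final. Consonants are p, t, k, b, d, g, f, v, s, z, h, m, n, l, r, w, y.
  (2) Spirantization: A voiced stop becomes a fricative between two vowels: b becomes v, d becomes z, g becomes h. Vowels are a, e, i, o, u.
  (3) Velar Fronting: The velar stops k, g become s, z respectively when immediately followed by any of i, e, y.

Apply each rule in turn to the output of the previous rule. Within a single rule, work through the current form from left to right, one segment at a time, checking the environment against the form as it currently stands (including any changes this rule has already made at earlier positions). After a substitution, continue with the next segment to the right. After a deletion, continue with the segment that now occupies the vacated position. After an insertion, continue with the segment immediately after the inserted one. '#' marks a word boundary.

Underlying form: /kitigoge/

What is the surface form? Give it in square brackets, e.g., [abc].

(1) Syncope: no change — [kitigoge]
(2) Spirantization: [kitigoge] → [kitihohe]
(3) Velar Fronting: [kitihohe] → [sitihohe]

[sitihohe]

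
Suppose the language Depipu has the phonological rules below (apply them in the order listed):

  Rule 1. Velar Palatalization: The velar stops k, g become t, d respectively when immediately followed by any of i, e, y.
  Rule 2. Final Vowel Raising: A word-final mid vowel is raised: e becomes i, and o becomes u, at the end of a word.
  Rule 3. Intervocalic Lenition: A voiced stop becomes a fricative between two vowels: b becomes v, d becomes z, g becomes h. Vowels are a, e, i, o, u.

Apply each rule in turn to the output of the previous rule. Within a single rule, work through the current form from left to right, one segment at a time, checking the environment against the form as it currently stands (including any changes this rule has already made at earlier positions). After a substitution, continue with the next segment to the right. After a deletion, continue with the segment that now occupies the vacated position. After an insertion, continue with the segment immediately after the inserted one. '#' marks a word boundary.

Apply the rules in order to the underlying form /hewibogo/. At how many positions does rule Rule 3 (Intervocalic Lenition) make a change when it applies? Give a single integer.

Rule 1 Velar Palatalization: no change — [hewibogo]
Rule 2 Final Vowel Raising: [hewibogo] → [hewibogu]
Rule 3 Intervocalic Lenition: [hewibogu] → [hewivohu]
Rule Rule 3 changed 2 position(s).

2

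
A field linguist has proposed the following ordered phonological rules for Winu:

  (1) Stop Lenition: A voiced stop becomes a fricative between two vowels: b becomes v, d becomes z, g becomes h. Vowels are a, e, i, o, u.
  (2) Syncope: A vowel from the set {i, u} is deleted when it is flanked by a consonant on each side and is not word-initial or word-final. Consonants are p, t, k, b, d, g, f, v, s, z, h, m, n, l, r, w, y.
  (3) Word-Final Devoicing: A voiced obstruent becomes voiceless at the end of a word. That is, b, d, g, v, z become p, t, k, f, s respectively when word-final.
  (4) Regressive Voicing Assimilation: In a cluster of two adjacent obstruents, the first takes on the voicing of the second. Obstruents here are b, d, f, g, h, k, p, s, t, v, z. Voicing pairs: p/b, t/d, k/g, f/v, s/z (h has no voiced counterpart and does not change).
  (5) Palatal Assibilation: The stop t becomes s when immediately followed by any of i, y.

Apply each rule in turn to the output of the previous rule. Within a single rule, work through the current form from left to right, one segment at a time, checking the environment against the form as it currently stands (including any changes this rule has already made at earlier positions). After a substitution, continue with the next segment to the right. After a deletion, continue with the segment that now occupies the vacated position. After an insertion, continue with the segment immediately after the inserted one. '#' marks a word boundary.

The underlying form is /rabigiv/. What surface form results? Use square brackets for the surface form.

[rafhf]

(1) Stop Lenition: [rabigiv] → [ravihiv]
(2) Syncope: [ravihiv] → [ravhv]
(3) Word-Final Devoicing: [ravhv] → [ravhf]
(4) Regressive Voicing Assimilation: [ravhf] → [rafhf]
(5) Palatal Assibilation: no change — [rafhf]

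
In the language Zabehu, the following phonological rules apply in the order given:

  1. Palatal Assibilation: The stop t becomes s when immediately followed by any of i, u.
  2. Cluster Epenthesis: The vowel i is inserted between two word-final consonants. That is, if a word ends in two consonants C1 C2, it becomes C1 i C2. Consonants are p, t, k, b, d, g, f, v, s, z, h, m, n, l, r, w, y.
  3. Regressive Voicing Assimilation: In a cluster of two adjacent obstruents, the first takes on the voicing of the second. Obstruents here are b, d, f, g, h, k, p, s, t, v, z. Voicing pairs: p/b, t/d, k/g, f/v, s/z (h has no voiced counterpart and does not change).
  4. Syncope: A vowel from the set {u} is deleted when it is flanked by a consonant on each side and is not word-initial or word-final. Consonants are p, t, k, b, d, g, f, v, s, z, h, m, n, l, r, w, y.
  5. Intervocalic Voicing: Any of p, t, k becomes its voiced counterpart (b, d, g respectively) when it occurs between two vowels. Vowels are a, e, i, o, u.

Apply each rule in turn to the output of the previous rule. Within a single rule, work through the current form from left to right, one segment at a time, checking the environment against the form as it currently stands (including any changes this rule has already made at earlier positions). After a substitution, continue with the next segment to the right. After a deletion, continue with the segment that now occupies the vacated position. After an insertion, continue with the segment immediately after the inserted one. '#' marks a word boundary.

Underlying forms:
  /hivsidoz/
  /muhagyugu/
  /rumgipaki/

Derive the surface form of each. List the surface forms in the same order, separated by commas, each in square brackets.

/hivsidoz/:
  1 Palatal Assibilation: no change — [hivsidoz]
  2 Cluster Epenthesis: no change — [hivsidoz]
  3 Regressive Voicing Assimilation: [hivsidoz] → [hifsidoz]
  4 Syncope: no change — [hifsidoz]
  5 Intervocalic Voicing: no change — [hifsidoz]
/muhagyugu/:
  1 Palatal Assibilation: no change — [muhagyugu]
  2 Cluster Epenthesis: no change — [muhagyugu]
  3 Regressive Voicing Assimilation: no change — [muhagyugu]
  4 Syncope: [muhagyugu] → [mhagygu]
  5 Intervocalic Voicing: no change — [mhagygu]
/rumgipaki/:
  1 Palatal Assibilation: no change — [rumgipaki]
  2 Cluster Epenthesis: no change — [rumgipaki]
  3 Regressive Voicing Assimilation: no change — [rumgipaki]
  4 Syncope: [rumgipaki] → [rmgipaki]
  5 Intervocalic Voicing: [rmgipaki] → [rmgibagi]

[hifsidoz], [mhagygu], [rmgibagi]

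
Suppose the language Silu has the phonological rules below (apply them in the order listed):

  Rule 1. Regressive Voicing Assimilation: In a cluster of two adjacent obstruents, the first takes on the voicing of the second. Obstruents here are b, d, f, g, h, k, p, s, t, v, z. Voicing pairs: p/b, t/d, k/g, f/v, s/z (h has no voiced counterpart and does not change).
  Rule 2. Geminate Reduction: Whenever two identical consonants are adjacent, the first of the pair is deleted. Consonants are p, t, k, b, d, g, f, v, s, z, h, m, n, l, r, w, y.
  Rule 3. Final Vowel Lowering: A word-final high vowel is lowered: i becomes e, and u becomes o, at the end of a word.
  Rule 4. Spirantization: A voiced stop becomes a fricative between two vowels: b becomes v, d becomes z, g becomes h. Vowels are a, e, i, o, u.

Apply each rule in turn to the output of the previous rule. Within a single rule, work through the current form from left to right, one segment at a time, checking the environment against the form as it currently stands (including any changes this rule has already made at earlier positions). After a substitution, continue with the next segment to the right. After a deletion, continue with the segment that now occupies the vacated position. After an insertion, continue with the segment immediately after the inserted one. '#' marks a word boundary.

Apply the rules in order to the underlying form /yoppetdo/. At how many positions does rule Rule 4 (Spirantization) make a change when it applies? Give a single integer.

1

Rule 1 Regressive Voicing Assimilation: [yoppetdo] → [yoppeddo]
Rule 2 Geminate Reduction: [yoppeddo] → [yopedo]
Rule 3 Final Vowel Lowering: no change — [yopedo]
Rule 4 Spirantization: [yopedo] → [yopezo]
Rule Rule 4 changed 1 position(s).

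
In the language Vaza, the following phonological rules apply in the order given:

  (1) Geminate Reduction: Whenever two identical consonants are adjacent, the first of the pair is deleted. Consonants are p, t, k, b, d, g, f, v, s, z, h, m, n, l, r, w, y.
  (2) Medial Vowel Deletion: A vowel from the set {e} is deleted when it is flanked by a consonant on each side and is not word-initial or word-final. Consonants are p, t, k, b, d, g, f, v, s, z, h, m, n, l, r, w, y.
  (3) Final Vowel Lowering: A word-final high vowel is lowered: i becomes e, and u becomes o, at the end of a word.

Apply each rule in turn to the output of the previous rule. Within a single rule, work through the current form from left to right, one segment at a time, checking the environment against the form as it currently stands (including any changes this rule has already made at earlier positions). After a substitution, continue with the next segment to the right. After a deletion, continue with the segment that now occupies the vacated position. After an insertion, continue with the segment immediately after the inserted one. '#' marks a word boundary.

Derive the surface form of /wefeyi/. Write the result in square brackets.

[wfye]

(1) Geminate Reduction: no change — [wefeyi]
(2) Medial Vowel Deletion: [wefeyi] → [wfyi]
(3) Final Vowel Lowering: [wfyi] → [wfye]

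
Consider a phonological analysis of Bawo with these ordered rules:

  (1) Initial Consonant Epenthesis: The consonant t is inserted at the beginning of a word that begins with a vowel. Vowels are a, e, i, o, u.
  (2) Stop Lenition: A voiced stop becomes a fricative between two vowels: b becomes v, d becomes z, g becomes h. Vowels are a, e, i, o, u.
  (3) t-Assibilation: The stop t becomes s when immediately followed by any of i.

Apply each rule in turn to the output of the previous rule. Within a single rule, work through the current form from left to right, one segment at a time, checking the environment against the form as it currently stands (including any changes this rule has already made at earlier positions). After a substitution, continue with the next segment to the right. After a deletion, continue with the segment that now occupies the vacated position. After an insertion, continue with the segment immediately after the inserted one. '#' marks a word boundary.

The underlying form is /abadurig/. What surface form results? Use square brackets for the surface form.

[tavazurig]

(1) Initial Consonant Epenthesis: [abadurig] → [tabadurig]
(2) Stop Lenition: [tabadurig] → [tavazurig]
(3) t-Assibilation: no change — [tavazurig]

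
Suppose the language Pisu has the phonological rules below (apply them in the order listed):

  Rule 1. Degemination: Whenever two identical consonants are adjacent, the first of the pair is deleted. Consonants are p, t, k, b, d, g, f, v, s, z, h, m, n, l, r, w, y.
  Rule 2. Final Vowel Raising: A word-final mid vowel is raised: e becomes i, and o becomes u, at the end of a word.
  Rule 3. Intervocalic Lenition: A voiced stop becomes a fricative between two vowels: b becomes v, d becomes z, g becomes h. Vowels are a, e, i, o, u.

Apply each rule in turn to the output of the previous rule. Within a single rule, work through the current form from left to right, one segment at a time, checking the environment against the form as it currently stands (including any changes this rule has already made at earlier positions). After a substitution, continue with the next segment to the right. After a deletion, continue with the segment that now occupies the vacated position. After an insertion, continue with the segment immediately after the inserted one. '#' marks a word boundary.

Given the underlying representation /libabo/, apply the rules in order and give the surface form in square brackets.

Rule 1 Degemination: no change — [libabo]
Rule 2 Final Vowel Raising: [libabo] → [libabu]
Rule 3 Intervocalic Lenition: [libabu] → [livavu]

[livavu]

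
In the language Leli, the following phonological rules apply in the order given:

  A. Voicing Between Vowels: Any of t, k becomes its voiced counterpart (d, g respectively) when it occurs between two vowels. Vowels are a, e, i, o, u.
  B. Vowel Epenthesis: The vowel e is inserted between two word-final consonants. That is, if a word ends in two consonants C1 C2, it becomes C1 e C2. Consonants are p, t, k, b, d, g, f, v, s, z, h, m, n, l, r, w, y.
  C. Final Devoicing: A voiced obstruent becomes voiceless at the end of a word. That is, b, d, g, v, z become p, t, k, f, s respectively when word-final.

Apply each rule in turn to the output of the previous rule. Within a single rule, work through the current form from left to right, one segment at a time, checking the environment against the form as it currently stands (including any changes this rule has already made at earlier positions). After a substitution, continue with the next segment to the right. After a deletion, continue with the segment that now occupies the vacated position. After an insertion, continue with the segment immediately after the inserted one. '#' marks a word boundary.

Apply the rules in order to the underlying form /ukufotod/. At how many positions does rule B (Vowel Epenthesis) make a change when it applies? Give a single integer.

A Voicing Between Vowels: [ukufotod] → [ugufodod]
B Vowel Epenthesis: no change — [ugufodod]
C Final Devoicing: [ugufodod] → [ugufodot]
Rule B changed 0 position(s).

0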